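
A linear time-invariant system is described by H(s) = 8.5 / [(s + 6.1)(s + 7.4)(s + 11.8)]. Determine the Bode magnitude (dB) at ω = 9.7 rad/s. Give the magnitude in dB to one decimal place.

|j9.7 + 6.1| = √(9.7² + 6.1²) = 11.46
|j9.7 + 7.4| = √(9.7² + 7.4²) = 12.2
|j9.7 + 11.8| = √(9.7² + 11.8²) = 15.28
|H(j9.7)| = 8.5 / (11.46 × 12.2 × 15.28) = 0.0039804
20 log₁₀(0.0039804) = -48.00 dB

-48.0 dB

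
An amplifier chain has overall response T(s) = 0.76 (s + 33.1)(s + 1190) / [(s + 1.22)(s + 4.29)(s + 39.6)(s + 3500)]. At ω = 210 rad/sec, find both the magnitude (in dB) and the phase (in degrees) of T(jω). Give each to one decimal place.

|T| = -104.6 dB, ∠T = -170.2°

|j210 + 33.1| = √(210² + 33.1²) = 212.6
|j210 + 1190| = √(210² + 1190²) = 1208
|j210 + 1.22| = √(210² + 1.22²) = 210
|j210 + 4.29| = √(210² + 4.29²) = 210
|j210 + 39.6| = √(210² + 39.6²) = 213.7
|j210 + 3500| = √(210² + 3500²) = 3506
|T(j210)| = 0.76 × 212.6 × 1208 / (210 × 210 × 213.7 × 3506) = 5.9071e-06
20 log₁₀(5.9071e-06) = -104.57 dB
∠(j210 + 33.1) = arctan(210/33.1) = 81.04°
∠(j210 + 1190) = arctan(210/1190) = 10.01°
∠(j210 + 1.22) = arctan(210/1.22) = 89.67°
∠(j210 + 4.29) = arctan(210/4.29) = 88.83°
∠(j210 + 39.6) = arctan(210/39.6) = 79.32°
∠(j210 + 3500) = arctan(210/3500) = 3.43°
∠T(j210) = 81.04° + 10.01° − (89.67° + 88.83° + 79.32° + 3.43°) = -170.20°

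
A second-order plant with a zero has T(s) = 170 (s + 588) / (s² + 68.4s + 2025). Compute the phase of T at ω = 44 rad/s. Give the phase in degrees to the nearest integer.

-84 deg

∠(j44 + 588) = arctan(44/588) = 4.28°
∠[(j44)² + 68.4(j44) + 2025] = ∠[89 + j3009.6] = 88.31°
∠T(j44) = 4.28° − 88.31° = -84.03°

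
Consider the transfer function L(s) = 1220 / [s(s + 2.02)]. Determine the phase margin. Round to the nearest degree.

Gain crossover: |L(jω)| = 1 at ω ≈ 34.9 rad/s.
∠L(j34.9) = −90° − arctan(34.9/2.02) ≈ -176.69°
PM = 180° + (-176.69°) = 3.31°

3°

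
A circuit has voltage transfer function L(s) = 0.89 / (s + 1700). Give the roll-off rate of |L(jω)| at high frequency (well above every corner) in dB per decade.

-20 dB/decade

With 0 zeros and 1 pole, the high-frequency asymptotic slope is 20 × (0 − 1) = -20 dB/decade.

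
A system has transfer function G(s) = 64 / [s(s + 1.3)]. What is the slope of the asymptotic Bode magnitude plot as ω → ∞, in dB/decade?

-40 dB/decade

With 0 zeros and 2 poles, the high-frequency asymptotic slope is 20 × (0 − 2) = -40 dB/decade.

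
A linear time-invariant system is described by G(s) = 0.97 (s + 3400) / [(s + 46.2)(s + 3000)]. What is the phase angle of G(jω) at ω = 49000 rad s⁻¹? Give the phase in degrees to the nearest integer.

-90°

∠(j49000 + 3400) = arctan(49000/3400) = 86.03°
∠(j49000 + 46.2) = arctan(49000/46.2) = 89.95°
∠(j49000 + 3000) = arctan(49000/3000) = 86.50°
∠G(j49000) = 86.03° − (89.95° + 86.50°) = -90.41°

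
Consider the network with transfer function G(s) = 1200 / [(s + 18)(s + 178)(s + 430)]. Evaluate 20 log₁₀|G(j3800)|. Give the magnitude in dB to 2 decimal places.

|j3800 + 18| = √(3800² + 18²) = 3800
|j3800 + 178| = √(3800² + 178²) = 3804
|j3800 + 430| = √(3800² + 430²) = 3824
|G(j3800)| = 1200 / (3800 × 3804 × 3824) = 2.1706e-08
20 log₁₀(2.1706e-08) = -153.268 dB

-153.27 dB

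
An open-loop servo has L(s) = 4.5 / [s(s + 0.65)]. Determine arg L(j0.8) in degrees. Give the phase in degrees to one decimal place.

-140.9°

∠(j0.8 + 0.65) = arctan(0.8/0.65) = 50.91°
∠(j0.8) = 90.00°
∠L(j0.8) = − (50.91° + 90.00°) = -140.91°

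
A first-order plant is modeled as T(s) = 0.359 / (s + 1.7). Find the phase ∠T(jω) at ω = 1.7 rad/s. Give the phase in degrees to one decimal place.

∠(j1.7 + 1.7) = arctan(1.7/1.7) = 45.00°
∠T(j1.7) = −45.00° = -45.00°

-45.0 deg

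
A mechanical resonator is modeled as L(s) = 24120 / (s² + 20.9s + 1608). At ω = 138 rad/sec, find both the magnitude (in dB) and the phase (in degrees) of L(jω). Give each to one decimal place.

|L| = 2.7 dB, ∠L = -170.6°

|(j138)² + 20.9(j138) + 1608| = |-17436 + j2884.2| = 1.767e+04
|L(j138)| = 24120 / 1.767e+04 = 1.3648
20 log₁₀(1.3648) = 2.70 dB
∠[(j138)² + 20.9(j138) + 1608] = ∠[-17436 + j2884.2] = 170.61°
∠L(j138) = −170.61° = -170.61°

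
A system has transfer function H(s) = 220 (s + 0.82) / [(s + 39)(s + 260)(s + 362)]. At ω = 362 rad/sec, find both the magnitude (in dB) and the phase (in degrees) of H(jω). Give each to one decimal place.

|H| = -60.4 dB, ∠H = -93.3°

|j362 + 0.82| = √(362² + 0.82²) = 362
|j362 + 39| = √(362² + 39²) = 364.1
|j362 + 260| = √(362² + 260²) = 445.7
|j362 + 362| = √(362² + 362²) = 511.9
|H(j362)| = 220 × 362 / (364.1 × 445.7 × 511.9) = 0.00095864
20 log₁₀(0.00095864) = -60.37 dB
∠(j362 + 0.82) = arctan(362/0.82) = 89.87°
∠(j362 + 39) = arctan(362/39) = 83.85°
∠(j362 + 260) = arctan(362/260) = 54.31°
∠(j362 + 362) = arctan(362/362) = 45.00°
∠H(j362) = 89.87° − (83.85° + 54.31° + 45.00°) = -93.29°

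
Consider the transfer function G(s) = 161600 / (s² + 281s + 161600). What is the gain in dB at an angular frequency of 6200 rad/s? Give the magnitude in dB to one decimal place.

-47.5 dB

|(j6200)² + 281(j6200) + 161600| = |-3.8278e+07 + j1.7422e+06| = 3.832e+07
|G(j6200)| = 161600 / 3.832e+07 = 0.0042173
20 log₁₀(0.0042173) = -47.50 dB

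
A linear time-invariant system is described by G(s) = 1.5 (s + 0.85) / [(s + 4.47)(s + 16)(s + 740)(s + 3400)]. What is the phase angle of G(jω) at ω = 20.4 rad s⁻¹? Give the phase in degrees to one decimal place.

-43.8°

∠(j20.4 + 0.85) = arctan(20.4/0.85) = 87.61°
∠(j20.4 + 4.47) = arctan(20.4/4.47) = 77.64°
∠(j20.4 + 16) = arctan(20.4/16) = 51.89°
∠(j20.4 + 740) = arctan(20.4/740) = 1.58°
∠(j20.4 + 3400) = arctan(20.4/3400) = 0.34°
∠G(j20.4) = 87.61° − (77.64° + 51.89° + 1.58° + 0.34°) = -43.84°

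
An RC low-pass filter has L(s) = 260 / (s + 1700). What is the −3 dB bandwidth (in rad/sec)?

1700 rad/sec

For a single-pole low-pass, the −3 dB point is at the pole: ω = 1700 rad/sec.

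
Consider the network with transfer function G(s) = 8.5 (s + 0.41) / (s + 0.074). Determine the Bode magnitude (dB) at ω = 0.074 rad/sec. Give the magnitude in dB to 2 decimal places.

|j0.074 + 0.41| = √(0.074² + 0.41²) = 0.4166
|j0.074 + 0.074| = √(0.074² + 0.074²) = 0.1047
|G(j0.074)| = 8.5 × 0.4166 / 0.1047 = 33.839
20 log₁₀(33.839) = 30.588 dB

30.59 dB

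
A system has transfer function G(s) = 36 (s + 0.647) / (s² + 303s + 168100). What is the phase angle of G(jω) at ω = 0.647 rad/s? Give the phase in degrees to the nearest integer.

45°

∠(j0.647 + 0.647) = arctan(0.647/0.647) = 45.00°
∠[(j0.647)² + 303(j0.647) + 168100] = ∠[1.681e+05 + j196.04] = 0.07°
∠G(j0.647) = 45.00° − 0.07° = 44.93°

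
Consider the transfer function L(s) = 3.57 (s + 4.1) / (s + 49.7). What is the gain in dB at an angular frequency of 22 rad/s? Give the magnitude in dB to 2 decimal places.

|j22 + 4.1| = √(22² + 4.1²) = 22.38
|j22 + 49.7| = √(22² + 49.7²) = 54.35
|L(j22)| = 3.57 × 22.38 / 54.35 = 1.4699
20 log₁₀(1.4699) = 3.346 dB

3.35 dB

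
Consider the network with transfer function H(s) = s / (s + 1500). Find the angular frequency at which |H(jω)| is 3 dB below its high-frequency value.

For a single-pole high-pass, the −3 dB point is at the pole: ω = 1500 rad s⁻¹.

1500 rad s⁻¹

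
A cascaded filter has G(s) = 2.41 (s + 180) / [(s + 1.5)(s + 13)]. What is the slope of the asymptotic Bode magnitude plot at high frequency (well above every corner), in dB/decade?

With 1 zero and 2 poles, the high-frequency asymptotic slope is 20 × (1 − 2) = -20 dB/decade.

-20 dB/decade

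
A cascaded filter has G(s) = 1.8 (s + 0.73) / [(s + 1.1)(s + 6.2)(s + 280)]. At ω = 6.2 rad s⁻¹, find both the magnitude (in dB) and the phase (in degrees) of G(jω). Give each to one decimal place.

|G| = -62.8 dB, ∠G = -42.9°

|j6.2 + 0.73| = √(6.2² + 0.73²) = 6.243
|j6.2 + 1.1| = √(6.2² + 1.1²) = 6.297
|j6.2 + 6.2| = √(6.2² + 6.2²) = 8.768
|j6.2 + 280| = √(6.2² + 280²) = 280.1
|G(j6.2)| = 1.8 × 6.243 / (6.297 × 8.768 × 280.1) = 0.00072671
20 log₁₀(0.00072671) = -62.77 dB
∠(j6.2 + 0.73) = arctan(6.2/0.73) = 83.28°
∠(j6.2 + 1.1) = arctan(6.2/1.1) = 79.94°
∠(j6.2 + 6.2) = arctan(6.2/6.2) = 45.00°
∠(j6.2 + 280) = arctan(6.2/280) = 1.27°
∠G(j6.2) = 83.28° − (79.94° + 45.00° + 1.27°) = -42.92°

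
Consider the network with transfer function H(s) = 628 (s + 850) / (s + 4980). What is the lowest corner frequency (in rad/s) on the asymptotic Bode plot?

Break frequencies occur at each pole and zero magnitude: 850 rad/s, 4980 rad/s.
The lowest is 850 rad/s.

850 rad/s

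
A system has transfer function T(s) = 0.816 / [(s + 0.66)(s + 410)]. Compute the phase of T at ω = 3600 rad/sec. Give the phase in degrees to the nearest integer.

-173 deg

∠(j3600 + 0.66) = arctan(3600/0.66) = 89.99°
∠(j3600 + 410) = arctan(3600/410) = 83.50°
∠T(j3600) = − (89.99° + 83.50°) = -173.49°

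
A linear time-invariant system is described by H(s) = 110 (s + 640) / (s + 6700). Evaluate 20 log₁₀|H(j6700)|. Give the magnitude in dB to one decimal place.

37.9 dB

|j6700 + 640| = √(6700² + 640²) = 6730
|j6700 + 6700| = √(6700² + 6700²) = 9475
|H(j6700)| = 110 × 6730 / 9475 = 78.136
20 log₁₀(78.136) = 37.86 dB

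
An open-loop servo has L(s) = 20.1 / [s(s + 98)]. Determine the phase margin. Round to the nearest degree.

Gain crossover: |L(jω)| = 1 at ω ≈ 0.205 rad/s.
∠L(j0.205) = −90° − arctan(0.205/98) ≈ -90.12°
PM = 180° + (-90.12°) = 89.88°

90°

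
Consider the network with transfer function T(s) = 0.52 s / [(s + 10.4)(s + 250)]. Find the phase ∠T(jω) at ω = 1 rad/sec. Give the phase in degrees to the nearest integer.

84 deg

∠(j1) = 90.00°
∠(j1 + 10.4) = arctan(1/10.4) = 5.49°
∠(j1 + 250) = arctan(1/250) = 0.23°
∠T(j1) = 90.00° − (5.49° + 0.23°) = 84.28°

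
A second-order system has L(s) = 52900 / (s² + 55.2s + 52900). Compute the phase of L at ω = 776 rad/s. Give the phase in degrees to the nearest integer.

-176 deg

∠[(j776)² + 55.2(j776) + 52900] = ∠[-5.4928e+05 + j42835] = 175.54°
∠L(j776) = −175.54° = -175.54°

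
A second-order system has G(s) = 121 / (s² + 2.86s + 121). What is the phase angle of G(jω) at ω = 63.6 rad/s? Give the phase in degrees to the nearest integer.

∠[(j63.6)² + 2.86(j63.6) + 121] = ∠[-3924 + j181.9] = 177.35°
∠G(j63.6) = −177.35° = -177.35°

-177°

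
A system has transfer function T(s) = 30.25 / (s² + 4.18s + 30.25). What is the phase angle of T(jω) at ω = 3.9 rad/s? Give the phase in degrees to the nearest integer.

∠[(j3.9)² + 4.18(j3.9) + 30.25] = ∠[15.04 + j16.302] = 47.31°
∠T(j3.9) = −47.31° = -47.31°

-47°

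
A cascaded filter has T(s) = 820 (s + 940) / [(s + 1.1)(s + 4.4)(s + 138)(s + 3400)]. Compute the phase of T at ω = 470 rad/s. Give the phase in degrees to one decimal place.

∠(j470 + 940) = arctan(470/940) = 26.57°
∠(j470 + 1.1) = arctan(470/1.1) = 89.87°
∠(j470 + 4.4) = arctan(470/4.4) = 89.46°
∠(j470 + 138) = arctan(470/138) = 73.64°
∠(j470 + 3400) = arctan(470/3400) = 7.87°
∠T(j470) = 26.57° − (89.87° + 89.46° + 73.64° + 7.87°) = -234.27°

-234.3°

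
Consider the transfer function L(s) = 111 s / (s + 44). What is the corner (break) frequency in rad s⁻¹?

The single real pole at s = −44 gives a corner at ω = 44 rad s⁻¹.

44 rad s⁻¹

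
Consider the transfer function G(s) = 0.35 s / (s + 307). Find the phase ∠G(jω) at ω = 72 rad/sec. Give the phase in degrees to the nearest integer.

77°

∠(j72) = 90.00°
∠(j72 + 307) = arctan(72/307) = 13.20°
∠G(j72) = 90.00° − 13.20° = 76.80°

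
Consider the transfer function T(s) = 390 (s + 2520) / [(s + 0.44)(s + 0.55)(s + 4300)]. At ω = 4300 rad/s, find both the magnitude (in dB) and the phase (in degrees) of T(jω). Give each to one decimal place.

|j4300 + 2520| = √(4300² + 2520²) = 4984
|j4300 + 0.44| = √(4300² + 0.44²) = 4300
|j4300 + 0.55| = √(4300² + 0.55²) = 4300
|j4300 + 4300| = √(4300² + 4300²) = 6081
|T(j4300)| = 390 × 4984 / (4300 × 4300 × 6081) = 1.7287e-05
20 log₁₀(1.7287e-05) = -95.25 dB
∠(j4300 + 2520) = arctan(4300/2520) = 59.63°
∠(j4300 + 0.44) = arctan(4300/0.44) = 89.99°
∠(j4300 + 0.55) = arctan(4300/0.55) = 89.99°
∠(j4300 + 4300) = arctan(4300/4300) = 45.00°
∠T(j4300) = 59.63° − (89.99° + 89.99° + 45.00°) = -165.36°

|T| = -95.2 dB, ∠T = -165.4°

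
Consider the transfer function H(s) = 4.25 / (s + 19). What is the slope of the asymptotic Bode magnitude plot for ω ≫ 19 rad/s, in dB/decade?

With 0 zeros and 1 pole, the high-frequency asymptotic slope is 20 × (0 − 1) = -20 dB/decade.

-20 dB/decade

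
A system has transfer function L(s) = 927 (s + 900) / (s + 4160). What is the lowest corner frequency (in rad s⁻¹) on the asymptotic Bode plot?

900 rad s⁻¹

Break frequencies occur at each pole and zero magnitude: 900 rad s⁻¹, 4160 rad s⁻¹.
The lowest is 900 rad s⁻¹.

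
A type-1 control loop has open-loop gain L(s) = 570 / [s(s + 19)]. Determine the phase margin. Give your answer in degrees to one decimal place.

Gain crossover: |L(jω)| = 1 at ω ≈ 20.4 rad s⁻¹.
∠L(j20.4) = −90° − arctan(20.4/19) ≈ -137.08°
PM = 180° + (-137.08°) = 42.92°

42.9°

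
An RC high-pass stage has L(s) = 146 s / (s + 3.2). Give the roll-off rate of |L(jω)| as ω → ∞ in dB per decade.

With 1 zero and 1 pole, the high-frequency asymptotic slope is 20 × (1 − 1) = 0 dB/decade.

0 dB/decade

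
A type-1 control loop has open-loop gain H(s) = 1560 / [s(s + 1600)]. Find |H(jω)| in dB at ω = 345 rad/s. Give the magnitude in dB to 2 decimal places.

-51.17 dB

|j345 + 1600| = √(345² + 1600²) = 1637
|j345| = 345
|H(j345)| = 1560 / (1637 × 345) = 0.0027626
20 log₁₀(0.0027626) = -51.174 dB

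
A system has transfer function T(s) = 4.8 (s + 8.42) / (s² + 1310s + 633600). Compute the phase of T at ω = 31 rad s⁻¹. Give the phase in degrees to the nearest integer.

∠(j31 + 8.42) = arctan(31/8.42) = 74.80°
∠[(j31)² + 1310(j31) + 633600] = ∠[6.3264e+05 + j40610] = 3.67°
∠T(j31) = 74.80° − 3.67° = 71.13°

71°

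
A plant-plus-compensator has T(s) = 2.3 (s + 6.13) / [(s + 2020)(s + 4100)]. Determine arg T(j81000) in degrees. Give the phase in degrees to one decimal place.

∠(j81000 + 6.13) = arctan(81000/6.13) = 90.00°
∠(j81000 + 2020) = arctan(81000/2020) = 88.57°
∠(j81000 + 4100) = arctan(81000/4100) = 87.10°
∠T(j81000) = 90.00° − (88.57° + 87.10°) = -85.68°

-85.7 deg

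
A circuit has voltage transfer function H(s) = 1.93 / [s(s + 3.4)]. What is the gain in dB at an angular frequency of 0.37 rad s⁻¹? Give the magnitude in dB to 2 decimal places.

|j0.37 + 3.4| = √(0.37² + 3.4²) = 3.42
|j0.37| = 0.37
|H(j0.37)| = 1.93 / (3.42 × 0.37) = 1.5252
20 log₁₀(1.5252) = 3.666 dB

3.67 dB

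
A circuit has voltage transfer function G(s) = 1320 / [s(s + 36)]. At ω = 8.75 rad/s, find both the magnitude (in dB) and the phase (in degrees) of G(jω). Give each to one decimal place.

|G| = 12.2 dB, ∠G = -103.7°

|j8.75 + 36| = √(8.75² + 36²) = 37.05
|j8.75| = 8.75
|G(j8.75)| = 1320 / (37.05 × 8.75) = 4.0719
20 log₁₀(4.0719) = 12.20 dB
∠(j8.75 + 36) = arctan(8.75/36) = 13.66°
∠(j8.75) = 90.00°
∠G(j8.75) = − (13.66° + 90.00°) = -103.66°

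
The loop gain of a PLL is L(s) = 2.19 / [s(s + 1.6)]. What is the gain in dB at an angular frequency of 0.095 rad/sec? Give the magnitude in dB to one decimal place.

23.2 dB

|j0.095 + 1.6| = √(0.095² + 1.6²) = 1.603
|j0.095| = 0.095
|L(j0.095)| = 2.19 / (1.603 × 0.095) = 14.383
20 log₁₀(14.383) = 23.16 dB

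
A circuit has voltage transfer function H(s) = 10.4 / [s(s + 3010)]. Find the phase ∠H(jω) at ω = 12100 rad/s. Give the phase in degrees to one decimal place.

-166.0 deg

∠(j12100 + 3010) = arctan(12100/3010) = 76.03°
∠(j12100) = 90.00°
∠H(j12100) = − (76.03° + 90.00°) = -166.03°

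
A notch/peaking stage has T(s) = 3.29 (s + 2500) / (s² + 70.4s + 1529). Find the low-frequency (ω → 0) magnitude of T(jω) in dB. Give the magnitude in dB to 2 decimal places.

14.61 dB

T(0) = 3.29 × 2500 / 1529 = 5.3793
20 log₁₀(5.3793) = 14.615 dB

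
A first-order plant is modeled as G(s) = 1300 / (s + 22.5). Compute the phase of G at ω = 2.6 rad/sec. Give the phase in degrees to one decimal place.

∠(j2.6 + 22.5) = arctan(2.6/22.5) = 6.59°
∠G(j2.6) = −6.59° = -6.59°

-6.6°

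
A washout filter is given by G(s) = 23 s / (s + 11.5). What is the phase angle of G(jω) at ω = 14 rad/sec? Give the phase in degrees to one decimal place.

∠(j14) = 90.00°
∠(j14 + 11.5) = arctan(14/11.5) = 50.60°
∠G(j14) = 90.00° − 50.60° = 39.40°

39.4°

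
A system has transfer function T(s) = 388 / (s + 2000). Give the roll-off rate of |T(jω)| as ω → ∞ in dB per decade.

With 0 zeros and 1 pole, the high-frequency asymptotic slope is 20 × (0 − 1) = -20 dB/decade.

-20 dB/decade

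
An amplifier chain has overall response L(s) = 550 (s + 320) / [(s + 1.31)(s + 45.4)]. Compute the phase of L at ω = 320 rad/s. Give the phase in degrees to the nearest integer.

∠(j320 + 320) = arctan(320/320) = 45.00°
∠(j320 + 1.31) = arctan(320/1.31) = 89.77°
∠(j320 + 45.4) = arctan(320/45.4) = 81.93°
∠L(j320) = 45.00° − (89.77° + 81.93°) = -126.69°

-127°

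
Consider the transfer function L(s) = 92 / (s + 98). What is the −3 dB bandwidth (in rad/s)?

98 rad/s

For a single-pole low-pass, the −3 dB point is at the pole: ω = 98 rad/s.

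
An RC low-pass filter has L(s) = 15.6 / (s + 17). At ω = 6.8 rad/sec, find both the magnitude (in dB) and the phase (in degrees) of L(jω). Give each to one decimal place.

|j6.8 + 17| = √(6.8² + 17²) = 18.31
|L(j6.8)| = 15.6 / 18.31 = 0.85201
20 log₁₀(0.85201) = -1.39 dB
∠(j6.8 + 17) = arctan(6.8/17) = 21.80°
∠L(j6.8) = −21.80° = -21.80°

|L| = -1.4 dB, ∠L = -21.8 deg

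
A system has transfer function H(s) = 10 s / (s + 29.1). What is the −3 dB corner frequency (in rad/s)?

29.1 rad/s

For a single-pole high-pass, the −3 dB point is at the pole: ω = 29.1 rad/s.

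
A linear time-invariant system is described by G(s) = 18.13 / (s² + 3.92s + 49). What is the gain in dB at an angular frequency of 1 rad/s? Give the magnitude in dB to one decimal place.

|(j1)² + 3.92(j1) + 49| = |48 + j3.92| = 48.16
|G(j1)| = 18.13 / 48.16 = 0.37646
20 log₁₀(0.37646) = -8.49 dB

-8.5 dB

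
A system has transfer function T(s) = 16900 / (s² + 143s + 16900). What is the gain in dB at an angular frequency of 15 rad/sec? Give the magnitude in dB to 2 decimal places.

0.05 dB

|(j15)² + 143(j15) + 16900| = |16675 + j2145| = 1.681e+04
|T(j15)| = 16900 / 1.681e+04 = 1.0052
20 log₁₀(1.0052) = 0.045 dB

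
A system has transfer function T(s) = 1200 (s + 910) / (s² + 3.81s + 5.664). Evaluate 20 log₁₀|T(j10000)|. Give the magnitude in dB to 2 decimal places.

-18.38 dB

|j10000 + 910| = √(10000² + 910²) = 1.004e+04
|(j10000)² + 3.81(j10000) + 5.664| = |-1e+08 + j38100| = 1e+08
|T(j10000)| = 1200 × 1.004e+04 / 1e+08 = 0.1205
20 log₁₀(0.1205) = -18.381 dB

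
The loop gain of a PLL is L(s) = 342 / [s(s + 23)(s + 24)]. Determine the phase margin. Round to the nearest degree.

Gain crossover: |L(jω)| = 1 at ω ≈ 0.619 rad s⁻¹.
∠L(j0.619) = −90° − arctan(0.619/23) − arctan(0.619/24) ≈ -93.02°
PM = 180° + (-93.02°) = 86.98°

87°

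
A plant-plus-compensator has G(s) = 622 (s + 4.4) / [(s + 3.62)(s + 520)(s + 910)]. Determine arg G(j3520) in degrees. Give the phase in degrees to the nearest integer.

∠(j3520 + 4.4) = arctan(3520/4.4) = 89.93°
∠(j3520 + 3.62) = arctan(3520/3.62) = 89.94°
∠(j3520 + 520) = arctan(3520/520) = 81.60°
∠(j3520 + 910) = arctan(3520/910) = 75.51°
∠G(j3520) = 89.93° − (89.94° + 81.60° + 75.51°) = -157.11°

-157°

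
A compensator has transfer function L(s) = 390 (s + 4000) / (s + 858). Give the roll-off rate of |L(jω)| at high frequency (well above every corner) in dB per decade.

With 1 zero and 1 pole, the high-frequency asymptotic slope is 20 × (1 − 1) = 0 dB/decade.

0 dB/decade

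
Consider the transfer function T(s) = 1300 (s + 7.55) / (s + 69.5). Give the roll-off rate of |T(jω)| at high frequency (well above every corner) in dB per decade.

0 dB/decade

With 1 zero and 1 pole, the high-frequency asymptotic slope is 20 × (1 − 1) = 0 dB/decade.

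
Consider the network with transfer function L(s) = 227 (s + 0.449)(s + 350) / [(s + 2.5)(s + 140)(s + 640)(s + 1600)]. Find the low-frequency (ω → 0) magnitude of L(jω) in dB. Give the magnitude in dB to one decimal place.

-80.0 dB

L(0) = 227 × 0.449 × 350 / (2.5 × 140 × 640 × 1600) = 9.9534e-05
20 log₁₀(9.9534e-05) = -80.04 dB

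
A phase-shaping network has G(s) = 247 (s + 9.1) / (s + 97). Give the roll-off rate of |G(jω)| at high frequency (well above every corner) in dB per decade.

0 dB/decade

With 1 zero and 1 pole, the high-frequency asymptotic slope is 20 × (1 − 1) = 0 dB/decade.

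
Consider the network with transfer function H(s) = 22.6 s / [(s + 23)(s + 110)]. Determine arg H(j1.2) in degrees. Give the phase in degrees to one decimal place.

∠(j1.2) = 90.00°
∠(j1.2 + 23) = arctan(1.2/23) = 2.99°
∠(j1.2 + 110) = arctan(1.2/110) = 0.63°
∠H(j1.2) = 90.00° − (2.99° + 0.63°) = 86.39°

86.4 deg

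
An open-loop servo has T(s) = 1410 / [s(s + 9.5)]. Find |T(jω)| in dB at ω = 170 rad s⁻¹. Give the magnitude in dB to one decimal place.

-26.2 dB

|j170 + 9.5| = √(170² + 9.5²) = 170.3
|j170| = 170
|T(j170)| = 1410 / (170.3 × 170) = 0.048713
20 log₁₀(0.048713) = -26.25 dB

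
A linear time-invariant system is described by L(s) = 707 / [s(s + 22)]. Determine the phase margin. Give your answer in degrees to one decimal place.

Gain crossover: |L(jω)| = 1 at ω ≈ 22.5 rad s⁻¹.
∠L(j22.5) = −90° − arctan(22.5/22) ≈ -135.62°
PM = 180° + (-135.62°) = 44.38°

44.4°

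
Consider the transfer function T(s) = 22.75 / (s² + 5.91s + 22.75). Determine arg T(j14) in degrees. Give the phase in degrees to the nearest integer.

∠[(j14)² + 5.91(j14) + 22.75] = ∠[-173.25 + j82.74] = 154.47°
∠T(j14) = −154.47° = -154.47°

-154°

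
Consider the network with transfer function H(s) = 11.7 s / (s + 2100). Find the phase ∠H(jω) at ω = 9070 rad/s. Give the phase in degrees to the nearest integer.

∠(j9070) = 90.00°
∠(j9070 + 2100) = arctan(9070/2100) = 76.96°
∠H(j9070) = 90.00° − 76.96° = 13.04°

13 deg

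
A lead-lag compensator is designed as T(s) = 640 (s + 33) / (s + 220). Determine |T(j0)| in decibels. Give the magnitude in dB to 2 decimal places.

T(0) = 640 × 33 / 220 = 96
20 log₁₀(96) = 39.645 dB

39.65 dB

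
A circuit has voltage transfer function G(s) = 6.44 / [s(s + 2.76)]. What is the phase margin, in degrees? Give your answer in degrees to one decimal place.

Gain crossover: |G(jω)| = 1 at ω ≈ 1.92 rad/sec.
∠G(j1.92) = −90° − arctan(1.92/2.76) ≈ -124.78°
PM = 180° + (-124.78°) = 55.22°

55.2°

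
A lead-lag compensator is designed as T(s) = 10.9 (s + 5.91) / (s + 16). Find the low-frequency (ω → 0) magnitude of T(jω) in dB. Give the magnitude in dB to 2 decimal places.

12.10 dB

T(0) = 10.9 × 5.91 / 16 = 4.0262
20 log₁₀(4.0262) = 12.098 dB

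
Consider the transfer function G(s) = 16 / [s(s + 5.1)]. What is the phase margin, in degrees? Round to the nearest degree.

62°

Gain crossover: |G(jω)| = 1 at ω ≈ 2.76 rad/sec.
∠G(j2.76) = −90° − arctan(2.76/5.1) ≈ -118.42°
PM = 180° + (-118.42°) = 61.58°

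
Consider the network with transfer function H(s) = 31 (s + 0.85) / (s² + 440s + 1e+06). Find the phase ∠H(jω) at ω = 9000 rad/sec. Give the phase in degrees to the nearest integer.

∠(j9000 + 0.85) = arctan(9000/0.85) = 89.99°
∠[(j9000)² + 440(j9000) + 1e+06] = ∠[-8e+07 + j3.96e+06] = 177.17°
∠H(j9000) = 89.99° − 177.17° = -87.17°

-87°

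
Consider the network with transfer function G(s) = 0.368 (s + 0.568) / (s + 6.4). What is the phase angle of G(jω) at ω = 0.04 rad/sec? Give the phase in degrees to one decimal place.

∠(j0.04 + 0.568) = arctan(0.04/0.568) = 4.03°
∠(j0.04 + 6.4) = arctan(0.04/6.4) = 0.36°
∠G(j0.04) = 4.03° − 0.36° = 3.67°

3.7°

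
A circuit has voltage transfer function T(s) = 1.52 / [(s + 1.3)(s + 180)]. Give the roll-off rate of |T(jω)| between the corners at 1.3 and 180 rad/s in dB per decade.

In this band the factors already past their corner are: pole at 1.3; net slope = -20 dB/decade.

-20 dB/decade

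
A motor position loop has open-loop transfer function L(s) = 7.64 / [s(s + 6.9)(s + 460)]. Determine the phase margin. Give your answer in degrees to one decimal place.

90.0°

Gain crossover: |L(jω)| = 1 at ω ≈ 0.00241 rad/s.
∠L(j0.00241) = −90° − arctan(0.00241/6.9) − arctan(0.00241/460) ≈ -90.02°
PM = 180° + (-90.02°) = 89.98°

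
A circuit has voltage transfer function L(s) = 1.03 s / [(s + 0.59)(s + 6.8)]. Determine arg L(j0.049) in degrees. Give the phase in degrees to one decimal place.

∠(j0.049) = 90.00°
∠(j0.049 + 0.59) = arctan(0.049/0.59) = 4.75°
∠(j0.049 + 6.8) = arctan(0.049/6.8) = 0.41°
∠L(j0.049) = 90.00° − (4.75° + 0.41°) = 84.84°

84.8 deg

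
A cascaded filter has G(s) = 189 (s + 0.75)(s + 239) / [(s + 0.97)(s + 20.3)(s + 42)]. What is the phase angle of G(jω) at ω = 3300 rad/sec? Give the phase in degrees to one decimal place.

∠(j3300 + 0.75) = arctan(3300/0.75) = 89.99°
∠(j3300 + 239) = arctan(3300/239) = 85.86°
∠(j3300 + 0.97) = arctan(3300/0.97) = 89.98°
∠(j3300 + 20.3) = arctan(3300/20.3) = 89.65°
∠(j3300 + 42) = arctan(3300/42) = 89.27°
∠G(j3300) = 89.99° + 85.86° − (89.98° + 89.65° + 89.27°) = -93.06°

-93.1°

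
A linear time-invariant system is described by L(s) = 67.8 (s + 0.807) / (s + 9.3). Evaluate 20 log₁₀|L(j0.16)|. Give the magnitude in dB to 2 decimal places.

15.56 dB

|j0.16 + 0.807| = √(0.16² + 0.807²) = 0.8227
|j0.16 + 9.3| = √(0.16² + 9.3²) = 9.301
|L(j0.16)| = 67.8 × 0.8227 / 9.301 = 5.9969
20 log₁₀(5.9969) = 15.559 dB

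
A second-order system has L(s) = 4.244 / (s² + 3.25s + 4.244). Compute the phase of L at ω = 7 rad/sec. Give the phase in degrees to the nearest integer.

-153 deg

∠[(j7)² + 3.25(j7) + 4.244] = ∠[-44.756 + j22.75] = 153.06°
∠L(j7) = −153.06° = -153.06°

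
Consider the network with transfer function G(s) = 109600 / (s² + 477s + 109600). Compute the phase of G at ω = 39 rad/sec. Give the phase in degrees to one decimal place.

-9.8 deg

∠[(j39)² + 477(j39) + 109600] = ∠[1.0808e+05 + j18603] = 9.77°
∠G(j39) = −9.77° = -9.77°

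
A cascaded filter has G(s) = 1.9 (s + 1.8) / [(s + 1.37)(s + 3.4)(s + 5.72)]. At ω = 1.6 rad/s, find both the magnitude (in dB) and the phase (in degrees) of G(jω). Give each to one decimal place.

|j1.6 + 1.8| = √(1.6² + 1.8²) = 2.408
|j1.6 + 1.37| = √(1.6² + 1.37²) = 2.106
|j1.6 + 3.4| = √(1.6² + 3.4²) = 3.758
|j1.6 + 5.72| = √(1.6² + 5.72²) = 5.94
|G(j1.6)| = 1.9 × 2.408 / (2.106 × 3.758 × 5.94) = 0.097332
20 log₁₀(0.097332) = -20.23 dB
∠(j1.6 + 1.8) = arctan(1.6/1.8) = 41.63°
∠(j1.6 + 1.37) = arctan(1.6/1.37) = 49.43°
∠(j1.6 + 3.4) = arctan(1.6/3.4) = 25.20°
∠(j1.6 + 5.72) = arctan(1.6/5.72) = 15.63°
∠G(j1.6) = 41.63° − (49.43° + 25.20° + 15.63°) = -48.62°

|G| = -20.2 dB, ∠G = -48.6°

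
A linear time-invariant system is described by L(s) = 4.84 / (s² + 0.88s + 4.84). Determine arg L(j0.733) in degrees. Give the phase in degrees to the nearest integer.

∠[(j0.733)² + 0.88(j0.733) + 4.84] = ∠[4.3027 + j0.64504] = 8.53°
∠L(j0.733) = −8.53° = -8.53°

-9°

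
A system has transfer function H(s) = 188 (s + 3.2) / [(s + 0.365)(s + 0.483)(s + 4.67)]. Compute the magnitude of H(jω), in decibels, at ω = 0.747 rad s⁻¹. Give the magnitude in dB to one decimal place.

|j0.747 + 3.2| = √(0.747² + 3.2²) = 3.286
|j0.747 + 0.365| = √(0.747² + 0.365²) = 0.8314
|j0.747 + 0.483| = √(0.747² + 0.483²) = 0.8895
|j0.747 + 4.67| = √(0.747² + 4.67²) = 4.729
|H(j0.747)| = 188 × 3.286 / (0.8314 × 0.8895 × 4.729) = 176.62
20 log₁₀(176.62) = 44.94 dB

44.9 dB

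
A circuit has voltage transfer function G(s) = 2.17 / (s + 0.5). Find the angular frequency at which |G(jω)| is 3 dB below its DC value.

0.5 rad/s

For a single-pole low-pass, the −3 dB point is at the pole: ω = 0.5 rad/s.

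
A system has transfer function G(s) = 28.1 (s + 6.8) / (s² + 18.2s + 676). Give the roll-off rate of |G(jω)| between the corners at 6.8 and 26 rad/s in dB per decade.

20 dB/decade

In this band the factors already past their corner are: zero at 6.8; net slope = 20 dB/decade.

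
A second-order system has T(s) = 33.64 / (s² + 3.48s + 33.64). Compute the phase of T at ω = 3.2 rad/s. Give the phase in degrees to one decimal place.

∠[(j3.2)² + 3.48(j3.2) + 33.64] = ∠[23.4 + j11.136] = 25.45°
∠T(j3.2) = −25.45° = -25.45°

-25.4°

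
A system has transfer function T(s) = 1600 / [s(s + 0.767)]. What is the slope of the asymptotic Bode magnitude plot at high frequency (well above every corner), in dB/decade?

-40 dB/decade

With 0 zeros and 2 poles, the high-frequency asymptotic slope is 20 × (0 − 2) = -40 dB/decade.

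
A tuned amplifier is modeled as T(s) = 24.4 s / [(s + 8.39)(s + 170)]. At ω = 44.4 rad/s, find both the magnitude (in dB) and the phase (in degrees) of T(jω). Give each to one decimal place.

|T| = -17.3 dB, ∠T = -3.9 deg

|j44.4| = 44.4
|j44.4 + 8.39| = √(44.4² + 8.39²) = 45.19
|j44.4 + 170| = √(44.4² + 170²) = 175.7
|T(j44.4)| = 24.4 × 44.4 / (45.19 × 175.7) = 0.13646
20 log₁₀(0.13646) = -17.30 dB
∠(j44.4) = 90.00°
∠(j44.4 + 8.39) = arctan(44.4/8.39) = 79.30°
∠(j44.4 + 170) = arctan(44.4/170) = 14.64°
∠T(j44.4) = 90.00° − (79.30° + 14.64°) = -3.94°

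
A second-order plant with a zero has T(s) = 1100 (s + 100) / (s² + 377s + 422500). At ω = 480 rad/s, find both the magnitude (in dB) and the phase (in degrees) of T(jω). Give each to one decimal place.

|T| = 6.2 dB, ∠T = 34.9°

|j480 + 100| = √(480² + 100²) = 490.3
|(j480)² + 377(j480) + 422500| = |1.921e+05 + j1.8096e+05| = 2.639e+05
|T(j480)| = 1100 × 490.3 / 2.639e+05 = 2.0436
20 log₁₀(2.0436) = 6.21 dB
∠(j480 + 100) = arctan(480/100) = 78.23°
∠[(j480)² + 377(j480) + 422500] = ∠[1.921e+05 + j1.8096e+05] = 43.29°
∠T(j480) = 78.23° − 43.29° = 34.94°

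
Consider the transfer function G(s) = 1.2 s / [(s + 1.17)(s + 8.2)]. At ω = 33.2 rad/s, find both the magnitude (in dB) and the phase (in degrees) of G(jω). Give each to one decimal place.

|G| = -29.1 dB, ∠G = -74.1°

|j33.2| = 33.2
|j33.2 + 1.17| = √(33.2² + 1.17²) = 33.22
|j33.2 + 8.2| = √(33.2² + 8.2²) = 34.2
|G(j33.2)| = 1.2 × 33.2 / (33.22 × 34.2) = 0.035068
20 log₁₀(0.035068) = -29.10 dB
∠(j33.2) = 90.00°
∠(j33.2 + 1.17) = arctan(33.2/1.17) = 87.98°
∠(j33.2 + 8.2) = arctan(33.2/8.2) = 76.13°
∠G(j33.2) = 90.00° − (87.98° + 76.13°) = -74.11°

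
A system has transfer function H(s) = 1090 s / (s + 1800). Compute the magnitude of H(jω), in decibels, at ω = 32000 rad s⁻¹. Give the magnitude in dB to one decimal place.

60.7 dB

|j32000| = 3.2e+04
|j32000 + 1800| = √(32000² + 1800²) = 3.205e+04
|H(j32000)| = 1090 × 3.2e+04 / 3.205e+04 = 1088.3
20 log₁₀(1088.3) = 60.73 dB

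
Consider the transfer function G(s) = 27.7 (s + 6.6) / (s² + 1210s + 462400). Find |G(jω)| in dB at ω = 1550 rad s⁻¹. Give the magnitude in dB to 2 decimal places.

-35.97 dB

|j1550 + 6.6| = √(1550² + 6.6²) = 1550
|(j1550)² + 1210(j1550) + 462400| = |-1.9401e+06 + j1.8755e+06| = 2.698e+06
|G(j1550)| = 27.7 × 1550 / 2.698e+06 = 0.015911
20 log₁₀(0.015911) = -35.966 dB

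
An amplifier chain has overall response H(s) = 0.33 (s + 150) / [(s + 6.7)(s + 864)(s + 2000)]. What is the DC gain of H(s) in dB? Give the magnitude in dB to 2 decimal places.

H(0) = 0.33 × 150 / (6.7 × 864 × 2000) = 4.2755e-06
20 log₁₀(4.2755e-06) = -107.380 dB

-107.38 dB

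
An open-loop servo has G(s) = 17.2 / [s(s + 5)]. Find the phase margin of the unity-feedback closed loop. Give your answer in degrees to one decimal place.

Gain crossover: |G(jω)| = 1 at ω ≈ 2.96 rad/sec.
∠G(j2.96) = −90° − arctan(2.96/5) ≈ -120.63°
PM = 180° + (-120.63°) = 59.37°

59.4°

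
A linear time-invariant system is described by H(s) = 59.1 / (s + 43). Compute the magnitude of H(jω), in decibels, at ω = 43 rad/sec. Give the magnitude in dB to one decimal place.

-0.2 dB

|j43 + 43| = √(43² + 43²) = 60.81
|H(j43)| = 59.1 / 60.81 = 0.97186
20 log₁₀(0.97186) = -0.25 dB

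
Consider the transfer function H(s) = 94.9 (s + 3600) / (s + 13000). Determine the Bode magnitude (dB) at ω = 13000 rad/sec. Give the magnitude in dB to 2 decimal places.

|j13000 + 3600| = √(13000² + 3600²) = 1.349e+04
|j13000 + 13000| = √(13000² + 13000²) = 1.838e+04
|H(j13000)| = 94.9 × 1.349e+04 / 1.838e+04 = 69.63
20 log₁₀(69.63) = 36.856 dB

36.86 dB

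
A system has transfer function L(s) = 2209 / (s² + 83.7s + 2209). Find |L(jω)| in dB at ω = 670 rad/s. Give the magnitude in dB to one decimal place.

-46.2 dB

|(j670)² + 83.7(j670) + 2209| = |-4.4669e+05 + j56079| = 4.502e+05
|L(j670)| = 2209 / 4.502e+05 = 0.0049067
20 log₁₀(0.0049067) = -46.18 dB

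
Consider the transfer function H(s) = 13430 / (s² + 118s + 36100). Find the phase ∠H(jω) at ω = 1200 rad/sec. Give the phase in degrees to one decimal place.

-174.2°

∠[(j1200)² + 118(j1200) + 36100] = ∠[-1.4039e+06 + j1.416e+05] = 174.24°
∠H(j1200) = −174.24° = -174.24°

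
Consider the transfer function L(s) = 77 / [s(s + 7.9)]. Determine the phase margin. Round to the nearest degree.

48 deg

Gain crossover: |L(jω)| = 1 at ω ≈ 7.2 rad/s.
∠L(j7.2) = −90° − arctan(7.2/7.9) ≈ -132.36°
PM = 180° + (-132.36°) = 47.64°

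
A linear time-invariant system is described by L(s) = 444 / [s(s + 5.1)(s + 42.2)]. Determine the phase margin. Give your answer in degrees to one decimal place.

66.7 deg

Gain crossover: |L(jω)| = 1 at ω ≈ 1.93 rad s⁻¹.
∠L(j1.93) = −90° − arctan(1.93/5.1) − arctan(1.93/42.2) ≈ -113.32°
PM = 180° + (-113.32°) = 66.68°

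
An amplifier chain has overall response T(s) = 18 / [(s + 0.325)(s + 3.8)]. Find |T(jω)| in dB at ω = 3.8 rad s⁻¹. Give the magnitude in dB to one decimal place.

-1.1 dB

|j3.8 + 0.325| = √(3.8² + 0.325²) = 3.814
|j3.8 + 3.8| = √(3.8² + 3.8²) = 5.374
|T(j3.8)| = 18 / (3.814 × 5.374) = 0.87823
20 log₁₀(0.87823) = -1.13 dB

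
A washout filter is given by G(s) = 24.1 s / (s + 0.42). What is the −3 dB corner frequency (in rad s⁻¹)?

0.42 rad s⁻¹

For a single-pole high-pass, the −3 dB point is at the pole: ω = 0.42 rad s⁻¹.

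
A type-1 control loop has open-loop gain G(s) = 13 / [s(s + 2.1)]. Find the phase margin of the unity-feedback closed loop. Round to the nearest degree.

Gain crossover: |G(jω)| = 1 at ω ≈ 3.31 rad/s.
∠G(j3.31) = −90° − arctan(3.31/2.1) ≈ -147.64°
PM = 180° + (-147.64°) = 32.36°

32°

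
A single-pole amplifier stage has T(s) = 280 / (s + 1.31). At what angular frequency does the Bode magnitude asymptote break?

1.31 rad/sec

The single real pole at s = −1.31 gives a corner at ω = 1.31 rad/sec.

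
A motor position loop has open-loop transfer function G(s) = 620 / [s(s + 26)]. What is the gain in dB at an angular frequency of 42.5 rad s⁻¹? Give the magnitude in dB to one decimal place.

-10.7 dB

|j42.5 + 26| = √(42.5² + 26²) = 49.82
|j42.5| = 42.5
|G(j42.5)| = 620 / (49.82 × 42.5) = 0.29281
20 log₁₀(0.29281) = -10.67 dB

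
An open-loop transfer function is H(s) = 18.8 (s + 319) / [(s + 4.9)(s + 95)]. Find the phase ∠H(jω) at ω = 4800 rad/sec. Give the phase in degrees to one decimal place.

-92.6°

∠(j4800 + 319) = arctan(4800/319) = 86.20°
∠(j4800 + 4.9) = arctan(4800/4.9) = 89.94°
∠(j4800 + 95) = arctan(4800/95) = 88.87°
∠H(j4800) = 86.20° − (89.94° + 88.87°) = -92.61°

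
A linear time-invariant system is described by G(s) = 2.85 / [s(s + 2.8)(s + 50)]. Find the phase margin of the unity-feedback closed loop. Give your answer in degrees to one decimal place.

Gain crossover: |G(jω)| = 1 at ω ≈ 0.0204 rad s⁻¹.
∠G(j0.0204) = −90° − arctan(0.0204/2.8) − arctan(0.0204/50) ≈ -90.44°
PM = 180° + (-90.44°) = 89.56°

89.6°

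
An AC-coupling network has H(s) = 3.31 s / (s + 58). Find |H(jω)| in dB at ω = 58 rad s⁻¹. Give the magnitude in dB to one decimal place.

|j58| = 58
|j58 + 58| = √(58² + 58²) = 82.02
|H(j58)| = 3.31 × 58 / 82.02 = 2.3405
20 log₁₀(2.3405) = 7.39 dB

7.4 dB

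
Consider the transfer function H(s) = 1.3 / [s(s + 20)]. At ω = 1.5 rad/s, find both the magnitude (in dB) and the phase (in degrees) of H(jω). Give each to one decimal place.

|j1.5 + 20| = √(1.5² + 20²) = 20.06
|j1.5| = 1.5
|H(j1.5)| = 1.3 / (20.06 × 1.5) = 0.043212
20 log₁₀(0.043212) = -27.29 dB
∠(j1.5 + 20) = arctan(1.5/20) = 4.29°
∠(j1.5) = 90.00°
∠H(j1.5) = − (4.29° + 90.00°) = -94.29°

|H| = -27.3 dB, ∠H = -94.3°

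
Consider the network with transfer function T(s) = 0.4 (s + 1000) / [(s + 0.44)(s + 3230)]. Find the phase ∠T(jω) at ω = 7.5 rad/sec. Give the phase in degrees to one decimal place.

∠(j7.5 + 1000) = arctan(7.5/1000) = 0.43°
∠(j7.5 + 0.44) = arctan(7.5/0.44) = 86.64°
∠(j7.5 + 3230) = arctan(7.5/3230) = 0.13°
∠T(j7.5) = 0.43° − (86.64° + 0.13°) = -86.35°

-86.3°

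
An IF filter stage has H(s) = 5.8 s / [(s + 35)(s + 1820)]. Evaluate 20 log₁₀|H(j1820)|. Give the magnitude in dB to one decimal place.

-52.9 dB

|j1820| = 1820
|j1820 + 35| = √(1820² + 35²) = 1820
|j1820 + 1820| = √(1820² + 1820²) = 2574
|H(j1820)| = 5.8 × 1820 / (1820 × 2574) = 0.002253
20 log₁₀(0.002253) = -52.94 dB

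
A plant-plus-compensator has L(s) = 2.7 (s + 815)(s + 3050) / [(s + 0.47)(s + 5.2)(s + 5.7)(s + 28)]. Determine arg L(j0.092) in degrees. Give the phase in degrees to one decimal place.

∠(j0.092 + 815) = arctan(0.092/815) = 0.01°
∠(j0.092 + 3050) = arctan(0.092/3050) = 0.00°
∠(j0.092 + 0.47) = arctan(0.092/0.47) = 11.08°
∠(j0.092 + 5.2) = arctan(0.092/5.2) = 1.01°
∠(j0.092 + 5.7) = arctan(0.092/5.7) = 0.92°
∠(j0.092 + 28) = arctan(0.092/28) = 0.19°
∠L(j0.092) = 0.01° + 0.00° − (11.08° + 1.01° + 0.92° + 0.19°) = -13.19°

-13.2°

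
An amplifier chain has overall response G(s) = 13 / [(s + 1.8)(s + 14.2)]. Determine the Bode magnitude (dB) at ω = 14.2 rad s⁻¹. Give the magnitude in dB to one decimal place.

-26.9 dB

|j14.2 + 1.8| = √(14.2² + 1.8²) = 14.31
|j14.2 + 14.2| = √(14.2² + 14.2²) = 20.08
|G(j14.2)| = 13 / (14.31 × 20.08) = 0.045226
20 log₁₀(0.045226) = -26.89 dB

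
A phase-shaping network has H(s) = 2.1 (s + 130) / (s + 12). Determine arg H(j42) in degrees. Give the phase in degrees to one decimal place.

-56.2°

∠(j42 + 130) = arctan(42/130) = 17.90°
∠(j42 + 12) = arctan(42/12) = 74.05°
∠H(j42) = 17.90° − 74.05° = -56.15°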